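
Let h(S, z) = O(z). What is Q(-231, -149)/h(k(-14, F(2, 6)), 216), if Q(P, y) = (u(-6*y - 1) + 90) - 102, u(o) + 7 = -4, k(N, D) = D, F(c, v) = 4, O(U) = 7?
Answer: -23/7 ≈ -3.2857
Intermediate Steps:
u(o) = -11 (u(o) = -7 - 4 = -11)
Q(P, y) = -23 (Q(P, y) = (-11 + 90) - 102 = 79 - 102 = -23)
h(S, z) = 7
Q(-231, -149)/h(k(-14, F(2, 6)), 216) = -23/7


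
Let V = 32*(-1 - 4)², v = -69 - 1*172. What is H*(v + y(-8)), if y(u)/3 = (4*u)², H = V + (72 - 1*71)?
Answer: 2267631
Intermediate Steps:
v = -241 (v = -69 - 172 = -241)
V = 800 (V = 32*(-5)² = 32*25 = 800)
H = 801 (H = 800 + (72 - 1*71) = 800 + (72 - 71) = 800 + 1 = 801)
y(u) = 48*u² (y(u) = 3*(4*u)² = 3*(16*u²) = 48*u²)
H*(v + y(-8)) = 801*(-241 + 48*(-8)²) = 801*(-241 + 48*64) = 801*(-241 + 3072) = 801*2831 = 2267631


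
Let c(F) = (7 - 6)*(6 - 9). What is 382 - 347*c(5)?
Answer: 1423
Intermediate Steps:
c(F) = -3 (c(F) = 1*(-3) = -3)
382 - 347*c(5) = 382 - 347*(-3) = 382 + 1041 = 1423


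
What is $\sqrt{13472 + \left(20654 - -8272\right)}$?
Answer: $\sqrt{42398} \approx 205.91$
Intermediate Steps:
$\sqrt{13472 + \left(20654 - -8272\right)} = \sqrt{13472 + \left(20654 + 8272\right)} = \sqrt{13472 + 28926} = \sqrt{42398}$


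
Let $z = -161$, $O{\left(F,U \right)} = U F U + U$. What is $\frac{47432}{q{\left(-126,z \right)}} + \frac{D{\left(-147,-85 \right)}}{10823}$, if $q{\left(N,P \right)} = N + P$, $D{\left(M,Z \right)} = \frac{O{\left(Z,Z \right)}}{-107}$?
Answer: $- \frac{7821838726}{47480501} \approx -164.74$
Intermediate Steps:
$O{\left(F,U \right)} = U + F U^{2}$ ($O{\left(F,U \right)} = F U U + U = F U^{2} + U = U + F U^{2}$)
$D{\left(M,Z \right)} = - \frac{Z \left(1 + Z^{2}\right)}{107}$ ($D{\left(M,Z \right)} = \frac{Z \left(1 + Z Z\right)}{-107} = Z \left(1 + Z^{2}\right) \left(- \frac{1}{107}\right) = - \frac{Z \left(1 + Z^{2}\right)}{107}$)
$\frac{47432}{q{\left(-126,z \right)}} + \frac{D{\left(-147,-85 \right)}}{10823} = \frac{47432}{-126 - 161} + \frac{\left(- \frac{1}{107}\right) \left(-85\right) \left(1 + \left(-85\right)^{2}\right)}{10823} = \frac{47432}{-287} + \left(- \frac{1}{107}\right) \left(-85\right) \left(1 + 7225\right) \frac{1}{10823} = 47432 \left(- \frac{1}{287}\right) + \left(- \frac{1}{107}\right) \left(-85\right) 7226 \cdot \frac{1}{10823} = - \frac{6776}{41} + \frac{614210}{107} \cdot \frac{1}{10823} = - \frac{6776}{41} + \frac{614210}{1158061} = - \frac{7821838726}{47480501}$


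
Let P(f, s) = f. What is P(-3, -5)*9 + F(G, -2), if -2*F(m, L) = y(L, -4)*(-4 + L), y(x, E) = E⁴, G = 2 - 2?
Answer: 741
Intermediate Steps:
G = 0
F(m, L) = 512 - 128*L (F(m, L) = -(-4)⁴*(-4 + L)/2 = -128*(-4 + L) = -(-1024 + 256*L)/2 = 512 - 128*L)
P(-3, -5)*9 + F(G, -2) = -3*9 + (512 - 128*(-2)) = -27 + (512 + 256) = -27 + 768 = 741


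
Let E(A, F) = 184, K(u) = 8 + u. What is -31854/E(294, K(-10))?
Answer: -15927/92 ≈ -173.12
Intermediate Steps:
-31854/E(294, K(-10)) = -31854/184 = -31854*1/184 = -15927/92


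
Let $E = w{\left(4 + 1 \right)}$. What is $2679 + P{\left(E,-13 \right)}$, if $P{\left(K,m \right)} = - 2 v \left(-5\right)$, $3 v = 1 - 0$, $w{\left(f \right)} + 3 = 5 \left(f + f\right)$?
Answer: $\frac{8047}{3} \approx 2682.3$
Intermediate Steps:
$w{\left(f \right)} = -3 + 10 f$ ($w{\left(f \right)} = -3 + 5 \left(f + f\right) = -3 + 5 \cdot 2 f = -3 + 10 f$)
$E = 47$ ($E = -3 + 10 \left(4 + 1\right) = -3 + 10 \cdot 5 = -3 + 50 = 47$)
$v = \frac{1}{3}$ ($v = \frac{1 - 0}{3} = \frac{1 + 0}{3} = \frac{1}{3} \cdot 1 = \frac{1}{3} \approx 0.33333$)
$P{\left(K,m \right)} = \frac{10}{3}$ ($P{\left(K,m \right)} = \left(-2\right) \frac{1}{3} \left(-5\right) = \left(- \frac{2}{3}\right) \left(-5\right) = \frac{10}{3}$)
$2679 + P{\left(E,-13 \right)} = 2679 + \frac{10}{3} = \frac{8047}{3}$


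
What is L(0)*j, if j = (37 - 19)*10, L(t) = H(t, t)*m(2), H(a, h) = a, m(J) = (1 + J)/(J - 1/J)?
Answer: 0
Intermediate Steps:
m(J) = (1 + J)/(J - 1/J)
L(t) = 2*t (L(t) = t*(2/(-1 + 2)) = t*(2/1) = t*(2*1) = t*2 = 2*t)
j = 180 (j = 18*10 = 180)
L(0)*j = (2*0)*180 = 0*180 = 0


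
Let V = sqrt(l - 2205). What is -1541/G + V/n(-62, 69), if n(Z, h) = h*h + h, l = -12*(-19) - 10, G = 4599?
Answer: -1541/4599 + I*sqrt(1987)/4830 ≈ -0.33507 + 0.0092289*I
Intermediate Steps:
l = 218 (l = 228 - 10 = 218)
n(Z, h) = h + h**2 (n(Z, h) = h**2 + h = h + h**2)
V = I*sqrt(1987) (V = sqrt(218 - 2205) = sqrt(-1987) = I*sqrt(1987) ≈ 44.576*I)
-1541/G + V/n(-62, 69) = -1541/4599 + (I*sqrt(1987))/((69*(1 + 69))) = -1541*1/4599 + (I*sqrt(1987))/((69*70)) = -1541/4599 + (I*sqrt(1987))/4830 = -1541/4599 + (I*sqrt(1987))*(1/4830) = -1541/4599 + I*sqrt(1987)/4830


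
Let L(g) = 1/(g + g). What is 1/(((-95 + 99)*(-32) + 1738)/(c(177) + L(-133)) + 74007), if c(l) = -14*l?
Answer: 659149/48781211783 ≈ 1.3512e-5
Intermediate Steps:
L(g) = 1/(2*g)
1/(((-95 + 99)*(-32) + 1738)/(c(177) + L(-133)) + 74007) = 1/(((-95 + 99)*(-32) + 1738)/(-14*177 + (1/2)/(-133)) + 74007) = 1/((4*(-32) + 1738)/(-2478 + (1/2)*(-1/133)) + 74007) = 1/((-128 + 1738)/(-2478 - 1/266) + 74007) = 1/(1610/(-659149/266) + 74007) = 1/(1610*(-266/659149) + 74007) = 1/(-428260/659149 + 74007) = 1/(48781211783/659149) = 659149/48781211783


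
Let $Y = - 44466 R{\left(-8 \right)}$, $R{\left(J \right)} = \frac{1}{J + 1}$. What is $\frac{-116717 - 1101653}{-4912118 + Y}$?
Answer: $\frac{852859}{3434036} \approx 0.24835$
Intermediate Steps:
$R{\left(J \right)} = \frac{1}{1 + J}$
$Y = \frac{44466}{7}$ ($Y = - \frac{44466}{1 - 8} = - \frac{44466}{-7} = \left(-44466\right) \left(- \frac{1}{7}\right) = \frac{44466}{7} \approx 6352.3$)
$\frac{-116717 - 1101653}{-4912118 + Y} = \frac{-116717 - 1101653}{-4912118 + \frac{44466}{7}} = - \frac{1218370}{- \frac{34340360}{7}} = \left(-1218370\right) \left(- \frac{7}{34340360}\right) = \frac{852859}{3434036}$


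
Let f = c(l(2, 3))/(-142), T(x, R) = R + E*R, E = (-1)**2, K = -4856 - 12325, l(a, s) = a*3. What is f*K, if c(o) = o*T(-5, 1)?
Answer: 103086/71 ≈ 1451.9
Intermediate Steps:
l(a, s) = 3*a
K = -17181
E = 1
T(x, R) = 2*R (T(x, R) = R + 1*R = R + R = 2*R)
c(o) = 2*o (c(o) = o*(2*1) = o*2 = 2*o)
f = -6/71 (f = (2*(3*2))/(-142) = (2*6)*(-1/142) = 12*(-1/142) = -6/71 ≈ -0.084507)
f*K = -6/71*(-17181) = 103086/71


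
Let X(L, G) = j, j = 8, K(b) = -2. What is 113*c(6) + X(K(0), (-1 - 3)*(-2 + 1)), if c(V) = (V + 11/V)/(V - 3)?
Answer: 5455/18 ≈ 303.06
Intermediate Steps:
c(V) = (V + 11/V)/(-3 + V)
X(L, G) = 8
113*c(6) + X(K(0), (-1 - 3)*(-2 + 1)) = 113*((11 + 6²)/(6*(-3 + 6))) + 8 = 113*((⅙)*(11 + 36)/3) + 8 = 113*((⅙)*(⅓)*47) + 8 = 113*(47/18) + 8 = 5311/18 + 8 = 5455/18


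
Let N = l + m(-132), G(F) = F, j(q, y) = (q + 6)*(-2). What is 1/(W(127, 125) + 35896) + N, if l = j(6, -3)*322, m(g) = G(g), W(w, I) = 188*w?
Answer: -469807919/59772 ≈ -7860.0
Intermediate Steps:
j(q, y) = -12 - 2*q (j(q, y) = (6 + q)*(-2) = -12 - 2*q)
m(g) = g
l = -7728 (l = (-12 - 2*6)*322 = (-12 - 12)*322 = -24*322 = -7728)
N = -7860 (N = -7728 - 132 = -7860)
1/(W(127, 125) + 35896) + N = 1/(188*127 + 35896) - 7860 = 1/(23876 + 35896) - 7860 = 1/59772 - 7860 = -469807919/59772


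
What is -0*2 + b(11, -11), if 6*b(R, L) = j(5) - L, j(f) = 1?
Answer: 2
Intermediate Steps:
b(R, L) = ⅙ - L/6 (b(R, L) = (1 - L)/6 = ⅙ - L/6)
-0*2 + b(11, -11) = -0*2 + (⅙ - ⅙*(-11)) = -144*0 + (⅙ + 11/6) = 0 + 2 = 2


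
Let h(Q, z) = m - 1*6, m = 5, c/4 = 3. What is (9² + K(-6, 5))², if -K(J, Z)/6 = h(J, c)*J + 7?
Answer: 9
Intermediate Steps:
c = 12 (c = 4*3 = 12)
h(Q, z) = -1 (h(Q, z) = 5 - 1*6 = 5 - 6 = -1)
K(J, Z) = -42 + 6*J (K(J, Z) = -6*(-J + 7) = -6*(7 - J) = -42 + 6*J)
(9² + K(-6, 5))² = (9² + (-42 + 6*(-6)))² = (81 + (-42 - 36))² = (81 - 78)² = 3² = 9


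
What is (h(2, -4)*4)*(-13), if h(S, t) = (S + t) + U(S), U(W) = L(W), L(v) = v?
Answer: 0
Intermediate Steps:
U(W) = W
h(S, t) = t + 2*S (h(S, t) = (S + t) + S = t + 2*S)
(h(2, -4)*4)*(-13) = ((-4 + 2*2)*4)*(-13) = ((-4 + 4)*4)*(-13) = (0*4)*(-13) = 0*(-13) = 0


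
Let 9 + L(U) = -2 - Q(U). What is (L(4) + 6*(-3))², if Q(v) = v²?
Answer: 2025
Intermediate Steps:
L(U) = -11 - U² (L(U) = -9 + (-2 - U²) = -11 - U²)
(L(4) + 6*(-3))² = ((-11 - 1*4²) + 6*(-3))² = ((-11 - 1*16) - 18)² = ((-11 - 16) - 18)² = (-27 - 18)² = (-45)² = 2025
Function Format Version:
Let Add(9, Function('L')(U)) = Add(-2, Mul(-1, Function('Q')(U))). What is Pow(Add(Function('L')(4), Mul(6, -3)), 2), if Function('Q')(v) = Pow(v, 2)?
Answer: 2025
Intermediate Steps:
Function('L')(U) = Add(-11, Mul(-1, Pow(U, 2))) (Function('L')(U) = Add(-9, Add(-2, Mul(-1, Pow(U, 2)))) = Add(-11, Mul(-1, Pow(U, 2))))
Pow(Add(Function('L')(4), Mul(6, -3)), 2) = Pow(Add(Add(-11, Mul(-1, Pow(4, 2))), Mul(6, -3)), 2) = Pow(Add(Add(-11, Mul(-1, 16)), -18), 2) = Pow(Add(Add(-11, -16), -18), 2) = Pow(Add(-27, -18), 2) = Pow(-45, 2) = 2025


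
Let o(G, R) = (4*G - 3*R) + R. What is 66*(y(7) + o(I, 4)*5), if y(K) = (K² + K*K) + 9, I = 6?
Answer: 12342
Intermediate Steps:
o(G, R) = -2*R + 4*G (o(G, R) = (-3*R + 4*G) + R = -2*R + 4*G)
y(K) = 9 + 2*K² (y(K) = (K² + K²) + 9 = 2*K² + 9 = 9 + 2*K²)
66*(y(7) + o(I, 4)*5) = 66*((9 + 2*7²) + (-2*4 + 4*6)*5) = 66*((9 + 2*49) + (-8 + 24)*5) = 66*((9 + 98) + 16*5) = 66*(107 + 80) = 66*187 = 12342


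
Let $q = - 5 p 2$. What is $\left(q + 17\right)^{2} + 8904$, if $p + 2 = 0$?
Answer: $10273$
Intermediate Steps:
$p = -2$ ($p = -2 + 0 = -2$)
$q = 20$ ($q = \left(-5\right) \left(-2\right) 2 = 10 \cdot 2 = 20$)
$\left(q + 17\right)^{2} + 8904 = \left(20 + 17\right)^{2} + 8904 = 37^{2} + 8904 = 1369 + 8904 = 10273$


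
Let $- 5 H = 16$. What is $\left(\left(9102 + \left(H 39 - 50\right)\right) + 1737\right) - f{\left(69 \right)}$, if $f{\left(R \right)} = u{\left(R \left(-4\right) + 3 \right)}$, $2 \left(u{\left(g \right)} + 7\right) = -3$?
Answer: $\frac{106727}{10} \approx 10673.0$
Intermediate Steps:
$H = - \frac{16}{5}$ ($H = \left(- \frac{1}{5}\right) 16 = - \frac{16}{5} \approx -3.2$)
$u{\left(g \right)} = - \frac{17}{2}$ ($u{\left(g \right)} = -7 + \frac{1}{2} \left(-3\right) = -7 - \frac{3}{2} = - \frac{17}{2}$)
$f{\left(R \right)} = - \frac{17}{2}$
$\left(\left(9102 + \left(H 39 - 50\right)\right) + 1737\right) - f{\left(69 \right)} = \left(\left(9102 - \frac{874}{5}\right) + 1737\right) - - \frac{17}{2} = \left(\left(9102 - \frac{874}{5}\right) + 1737\right) + \frac{17}{2} = \left(\frac{44636}{5} + 1737\right) + \frac{17}{2} = \frac{53321}{5} + \frac{17}{2} = \frac{106727}{10}$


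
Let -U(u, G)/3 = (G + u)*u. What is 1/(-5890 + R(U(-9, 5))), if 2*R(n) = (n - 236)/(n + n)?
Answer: -54/318017 ≈ -0.00016980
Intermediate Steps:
U(u, G) = -3*u*(G + u) (U(u, G) = -3*(G + u)*u = -3*u*(G + u))
R(n) = (-236 + n)/(4*n) (R(n) = ((n - 236)/(n + n))/2 = ((-236 + n)/((2*n)))/2 = ((-236 + n)*(1/(2*n)))/2 = ((-236 + n)/(2*n))/2 = (-236 + n)/(4*n))
1/(-5890 + R(U(-9, 5))) = 1/(-5890 + (-236 - 3*(-9)*(5 - 9))/(4*((-3*(-9)*(5 - 9))))) = 1/(-5890 + (-236 - 3*(-9)*(-4))/(4*((-3*(-9)*(-4))))) = 1/(-5890 + (1/4)*(-236 - 108)/(-108)) = 1/(-5890 + (1/4)*(-1/108)*(-344)) = 1/(-5890 + 43/54) = 1/(-318017/54) = -54/318017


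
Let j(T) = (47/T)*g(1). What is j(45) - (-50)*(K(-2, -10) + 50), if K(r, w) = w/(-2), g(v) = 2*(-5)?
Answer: 24656/9 ≈ 2739.6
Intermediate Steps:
g(v) = -10
K(r, w) = -w/2 (K(r, w) = w*(-½) = -w/2)
j(T) = -470/T (j(T) = (47/T)*(-10) = -470/T)
j(45) - (-50)*(K(-2, -10) + 50) = -470/45 - (-50)*(-½*(-10) + 50) = -470*1/45 - (-50)*(5 + 50) = -94/9 - (-50)*55 = -94/9 - 1*(-2750) = -94/9 + 2750 = 24656/9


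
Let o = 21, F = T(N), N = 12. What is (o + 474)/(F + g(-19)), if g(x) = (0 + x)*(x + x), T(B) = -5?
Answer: 165/239 ≈ 0.69038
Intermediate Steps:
F = -5
g(x) = 2*x² (g(x) = x*(2*x) = 2*x²)
(o + 474)/(F + g(-19)) = (21 + 474)/(-5 + 2*(-19)²) = 495/(-5 + 2*361) = 495/(-5 + 722) = 495/717 = 495*(1/717) = 165/239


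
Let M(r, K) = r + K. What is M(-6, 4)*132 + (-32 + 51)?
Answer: -245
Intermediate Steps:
M(r, K) = K + r
M(-6, 4)*132 + (-32 + 51) = (4 - 6)*132 + (-32 + 51) = -2*132 + 19 = -264 + 19 = -245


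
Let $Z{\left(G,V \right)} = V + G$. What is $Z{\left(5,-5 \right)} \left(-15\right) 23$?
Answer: $0$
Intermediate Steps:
$Z{\left(G,V \right)} = G + V$
$Z{\left(5,-5 \right)} \left(-15\right) 23 = \left(5 - 5\right) \left(-15\right) 23 = 0 \left(-15\right) 23 = 0 \cdot 23 = 0$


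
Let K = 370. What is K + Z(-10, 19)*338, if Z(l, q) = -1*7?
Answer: -1996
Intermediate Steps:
Z(l, q) = -7
K + Z(-10, 19)*338 = 370 - 7*338 = 370 - 2366 = -1996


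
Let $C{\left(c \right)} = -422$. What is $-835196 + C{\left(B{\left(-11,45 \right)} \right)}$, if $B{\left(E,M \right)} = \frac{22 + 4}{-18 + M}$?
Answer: $-835618$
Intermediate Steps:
$B{\left(E,M \right)} = \frac{26}{-18 + M}$
$-835196 + C{\left(B{\left(-11,45 \right)} \right)} = -835196 - 422 = -835618$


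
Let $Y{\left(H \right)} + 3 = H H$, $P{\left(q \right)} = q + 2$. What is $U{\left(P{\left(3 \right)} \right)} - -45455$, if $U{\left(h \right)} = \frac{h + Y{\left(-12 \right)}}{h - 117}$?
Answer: $\frac{2545407}{56} \approx 45454.0$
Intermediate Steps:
$P{\left(q \right)} = 2 + q$
$Y{\left(H \right)} = -3 + H^{2}$ ($Y{\left(H \right)} = -3 + H H = -3 + H^{2}$)
$U{\left(h \right)} = \frac{141 + h}{-117 + h}$ ($U{\left(h \right)} = \frac{h - \left(3 - \left(-12\right)^{2}\right)}{h - 117} = \frac{h + \left(-3 + 144\right)}{-117 + h} = \frac{h + 141}{-117 + h} = \frac{141 + h}{-117 + h}$)
$U{\left(P{\left(3 \right)} \right)} - -45455 = \frac{141 + \left(2 + 3\right)}{-117 + \left(2 + 3\right)} - -45455 = \frac{141 + 5}{-117 + 5} + 45455 = \frac{1}{-112} \cdot 146 + 45455 = \left(- \frac{1}{112}\right) 146 + 45455 = - \frac{73}{56} + 45455 = \frac{2545407}{56}$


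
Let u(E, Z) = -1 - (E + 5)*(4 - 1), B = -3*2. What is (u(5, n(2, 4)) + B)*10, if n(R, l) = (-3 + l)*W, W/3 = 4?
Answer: -370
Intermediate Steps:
W = 12 (W = 3*4 = 12)
n(R, l) = -36 + 12*l (n(R, l) = (-3 + l)*12 = -36 + 12*l)
B = -6
u(E, Z) = -16 - 3*E (u(E, Z) = -1 - (5 + E)*3 = -1 - (15 + 3*E) = -1 + (-15 - 3*E) = -16 - 3*E)
(u(5, n(2, 4)) + B)*10 = ((-16 - 3*5) - 6)*10 = ((-16 - 15) - 6)*10 = (-31 - 6)*10 = -37*10 = -370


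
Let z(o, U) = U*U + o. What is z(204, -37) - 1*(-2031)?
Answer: 3604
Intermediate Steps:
z(o, U) = o + U² (z(o, U) = U² + o = o + U²)
z(204, -37) - 1*(-2031) = (204 + (-37)²) - 1*(-2031) = (204 + 1369) + 2031 = 1573 + 2031 = 3604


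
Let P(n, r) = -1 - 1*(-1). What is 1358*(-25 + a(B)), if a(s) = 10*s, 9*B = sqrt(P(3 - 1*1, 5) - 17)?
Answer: -33950 + 13580*I*sqrt(17)/9 ≈ -33950.0 + 6221.3*I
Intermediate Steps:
P(n, r) = 0 (P(n, r) = -1 + 1 = 0)
B = I*sqrt(17)/9 (B = sqrt(0 - 17)/9 = sqrt(-17)/9 = (I*sqrt(17))/9 = I*sqrt(17)/9 ≈ 0.45812*I)
1358*(-25 + a(B)) = 1358*(-25 + 10*(I*sqrt(17)/9)) = 1358*(-25 + 10*I*sqrt(17)/9) = -33950 + 13580*I*sqrt(17)/9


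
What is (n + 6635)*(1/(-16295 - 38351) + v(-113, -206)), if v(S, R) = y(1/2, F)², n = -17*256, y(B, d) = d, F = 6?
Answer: 4491243165/54646 ≈ 82188.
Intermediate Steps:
n = -4352
v(S, R) = 36 (v(S, R) = 6² = 36)
(n + 6635)*(1/(-16295 - 38351) + v(-113, -206)) = (-4352 + 6635)*(1/(-16295 - 38351) + 36) = 2283*(1/(-54646) + 36) = 2283*(-1/54646 + 36) = 2283*(1967255/54646) = 4491243165/54646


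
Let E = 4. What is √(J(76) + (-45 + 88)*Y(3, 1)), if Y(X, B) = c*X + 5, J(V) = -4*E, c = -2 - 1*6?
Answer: 7*I*√17 ≈ 28.862*I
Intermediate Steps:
c = -8 (c = -2 - 6 = -8)
J(V) = -16 (J(V) = -4*4 = -16)
Y(X, B) = 5 - 8*X (Y(X, B) = -8*X + 5 = 5 - 8*X)
√(J(76) + (-45 + 88)*Y(3, 1)) = √(-16 + (-45 + 88)*(5 - 8*3)) = √(-16 + 43*(5 - 24)) = √(-16 + 43*(-19)) = √(-16 - 817) = √(-833) = 7*I*√17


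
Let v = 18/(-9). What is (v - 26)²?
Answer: 784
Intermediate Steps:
v = -2 (v = 18*(-⅑) = -2)
(v - 26)² = (-2 - 26)² = (-28)² = 784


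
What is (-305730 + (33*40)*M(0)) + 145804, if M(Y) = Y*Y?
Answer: -159926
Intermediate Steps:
M(Y) = Y²
(-305730 + (33*40)*M(0)) + 145804 = (-305730 + (33*40)*0²) + 145804 = (-305730 + 1320*0) + 145804 = (-305730 + 0) + 145804 = -305730 + 145804 = -159926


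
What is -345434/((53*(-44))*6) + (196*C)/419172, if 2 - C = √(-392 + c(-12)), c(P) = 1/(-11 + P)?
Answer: 6033406063/244377276 - 49*I*√207391/2410239 ≈ 24.689 - 0.0092583*I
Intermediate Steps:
C = 2 - I*√207391/23 (C = 2 - √(-392 + 1/(-11 - 12)) = 2 - √(-392 + 1/(-23)) = 2 - √(-392 - 1/23) = 2 - √(-9017/23) = 2 - I*√207391/23 ≈ 2.0 - 19.8*I)
-345434/((53*(-44))*6) + (196*C)/419172 = -345434/((53*(-44))*6) + (196*(2 - I*√207391/23))/419172 = -345434/((-2332*6)) + (392 - 196*I*√207391/23)*(1/419172) = -345434/(-13992) + (98/104793 - 49*I*√207391/2410239) = -345434*(-1/13992) + (98/104793 - 49*I*√207391/2410239) = 172717/6996 + (98/104793 - 49*I*√207391/2410239) = 6033406063/244377276 - 49*I*√207391/2410239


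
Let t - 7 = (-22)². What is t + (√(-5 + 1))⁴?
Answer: 507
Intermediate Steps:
t = 491 (t = 7 + (-22)² = 7 + 484 = 491)
t + (√(-5 + 1))⁴ = 491 + (√(-5 + 1))⁴ = 491 + (√(-4))⁴ = 491 + (2*I)⁴ = 491 + 16 = 507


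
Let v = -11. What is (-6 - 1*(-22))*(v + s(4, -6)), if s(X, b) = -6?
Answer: -272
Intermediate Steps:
(-6 - 1*(-22))*(v + s(4, -6)) = (-6 - 1*(-22))*(-11 - 6) = (-6 + 22)*(-17) = 16*(-17) = -272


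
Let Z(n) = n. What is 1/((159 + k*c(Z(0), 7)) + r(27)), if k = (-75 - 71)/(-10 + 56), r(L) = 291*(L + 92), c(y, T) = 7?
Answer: 23/799613 ≈ 2.8764e-5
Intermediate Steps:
r(L) = 26772 + 291*L (r(L) = 291*(92 + L) = 26772 + 291*L)
k = -73/23 (k = -146/46 = -146*1/46 = -73/23 ≈ -3.1739)
1/((159 + k*c(Z(0), 7)) + r(27)) = 1/((159 - 73/23*7) + (26772 + 291*27)) = 1/((159 - 511/23) + (26772 + 7857)) = 1/(3146/23 + 34629) = 1/(799613/23) = 23/799613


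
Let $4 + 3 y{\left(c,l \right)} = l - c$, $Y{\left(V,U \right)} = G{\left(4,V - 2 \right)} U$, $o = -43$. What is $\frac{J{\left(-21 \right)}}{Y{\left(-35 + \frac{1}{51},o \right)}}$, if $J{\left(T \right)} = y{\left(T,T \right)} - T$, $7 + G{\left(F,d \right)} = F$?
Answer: $\frac{59}{387} \approx 0.15245$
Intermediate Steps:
$G{\left(F,d \right)} = -7 + F$
$Y{\left(V,U \right)} = - 3 U$ ($Y{\left(V,U \right)} = \left(-7 + 4\right) U = - 3 U$)
$y{\left(c,l \right)} = - \frac{4}{3} - \frac{c}{3} + \frac{l}{3}$ ($y{\left(c,l \right)} = - \frac{4}{3} + \frac{l - c}{3} = - \frac{4}{3} - \left(- \frac{l}{3} + \frac{c}{3}\right) = - \frac{4}{3} - \frac{c}{3} + \frac{l}{3}$)
$J{\left(T \right)} = - \frac{4}{3} - T$ ($J{\left(T \right)} = \left(- \frac{4}{3} - \frac{T}{3} + \frac{T}{3}\right) - T = - \frac{4}{3} - T$)
$\frac{J{\left(-21 \right)}}{Y{\left(-35 + \frac{1}{51},o \right)}} = \frac{- \frac{4}{3} - -21}{\left(-3\right) \left(-43\right)} = \frac{- \frac{4}{3} + 21}{129} = \frac{59}{3} \cdot \frac{1}{129} = \frac{59}{387}$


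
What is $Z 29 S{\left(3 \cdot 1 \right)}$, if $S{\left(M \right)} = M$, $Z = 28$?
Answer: $2436$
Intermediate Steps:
$Z 29 S{\left(3 \cdot 1 \right)} = 28 \cdot 29 \cdot 3 \cdot 1 = 812 \cdot 3 = 2436$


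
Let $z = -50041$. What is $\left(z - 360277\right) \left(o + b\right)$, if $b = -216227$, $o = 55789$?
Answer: $65830599284$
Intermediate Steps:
$\left(z - 360277\right) \left(o + b\right) = \left(-50041 - 360277\right) \left(55789 - 216227\right) = \left(-410318\right) \left(-160438\right) = 65830599284$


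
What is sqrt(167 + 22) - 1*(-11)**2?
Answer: -121 + 3*sqrt(21) ≈ -107.25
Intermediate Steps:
sqrt(167 + 22) - 1*(-11)**2 = sqrt(189) - 1*121 = 3*sqrt(21) - 121 = -121 + 3*sqrt(21)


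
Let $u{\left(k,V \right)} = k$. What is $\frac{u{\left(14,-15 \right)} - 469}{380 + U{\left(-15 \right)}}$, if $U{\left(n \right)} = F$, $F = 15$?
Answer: $- \frac{91}{79} \approx -1.1519$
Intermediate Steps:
$U{\left(n \right)} = 15$
$\frac{u{\left(14,-15 \right)} - 469}{380 + U{\left(-15 \right)}} = \frac{14 - 469}{380 + 15} = - \frac{455}{395} = \left(-455\right) \frac{1}{395} = - \frac{91}{79}$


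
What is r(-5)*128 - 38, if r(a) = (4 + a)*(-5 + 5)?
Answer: -38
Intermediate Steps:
r(a) = 0 (r(a) = (4 + a)*0 = 0)
r(-5)*128 - 38 = 0*128 - 38 = 0 - 38 = -38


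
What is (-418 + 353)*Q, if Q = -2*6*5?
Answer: 3900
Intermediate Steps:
Q = -60 (Q = -12*5 = -60)
(-418 + 353)*Q = (-418 + 353)*(-60) = -65*(-60) = 3900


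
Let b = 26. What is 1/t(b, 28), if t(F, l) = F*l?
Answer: 1/728 ≈ 0.0013736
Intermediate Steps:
1/t(b, 28) = 1/(26*28) = 1/728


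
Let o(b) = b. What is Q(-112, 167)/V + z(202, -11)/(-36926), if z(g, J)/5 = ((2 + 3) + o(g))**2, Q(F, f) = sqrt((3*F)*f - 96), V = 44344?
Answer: -214245/36926 + I*sqrt(3513)/11086 ≈ -5.802 + 0.0053464*I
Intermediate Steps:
Q(F, f) = sqrt(-96 + 3*F*f) (Q(F, f) = sqrt(3*F*f - 96) = sqrt(-96 + 3*F*f))
z(g, J) = 5*(5 + g)**2 (z(g, J) = 5*((2 + 3) + g)**2 = 5*(5 + g)**2)
Q(-112, 167)/V + z(202, -11)/(-36926) = sqrt(-96 + 3*(-112)*167)/44344 + (5*(5 + 202)**2)/(-36926) = sqrt(-96 - 56112)*(1/44344) + (5*207**2)*(-1/36926) = sqrt(-56208)*(1/44344) + (5*42849)*(-1/36926) = (4*I*sqrt(3513))*(1/44344) + 214245*(-1/36926) = I*sqrt(3513)/11086 - 214245/36926 = -214245/36926 + I*sqrt(3513)/11086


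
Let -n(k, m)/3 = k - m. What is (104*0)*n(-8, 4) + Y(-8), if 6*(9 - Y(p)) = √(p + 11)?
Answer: 9 - √3/6 ≈ 8.7113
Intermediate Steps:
n(k, m) = -3*k + 3*m (n(k, m) = -3*(k - m) = -3*k + 3*m)
Y(p) = 9 - √(11 + p)/6 (Y(p) = 9 - √(p + 11)/6 = 9 - √(11 + p)/6)
(104*0)*n(-8, 4) + Y(-8) = (104*0)*(-3*(-8) + 3*4) + (9 - √(11 - 8)/6) = 0*(24 + 12) + (9 - √3/6) = 0*36 + (9 - √3/6) = 0 + (9 - √3/6) = 9 - √3/6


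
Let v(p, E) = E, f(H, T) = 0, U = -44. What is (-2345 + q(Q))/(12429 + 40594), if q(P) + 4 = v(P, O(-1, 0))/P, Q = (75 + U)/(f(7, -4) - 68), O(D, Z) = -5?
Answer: -72479/1643713 ≈ -0.044095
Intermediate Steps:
Q = -31/68 (Q = (75 - 44)/(0 - 68) = 31/(-68) = 31*(-1/68) = -31/68 ≈ -0.45588)
q(P) = -4 - 5/P
(-2345 + q(Q))/(12429 + 40594) = (-2345 + (-4 - 5/(-31/68)))/(12429 + 40594) = (-2345 + (-4 - 5*(-68/31)))/53023 = (-2345 + (-4 + 340/31))*(1/53023) = (-2345 + 216/31)*(1/53023) = -72479/31*1/53023 = -72479/1643713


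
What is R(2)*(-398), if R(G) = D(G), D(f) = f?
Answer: -796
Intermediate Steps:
R(G) = G
R(2)*(-398) = 2*(-398) = -796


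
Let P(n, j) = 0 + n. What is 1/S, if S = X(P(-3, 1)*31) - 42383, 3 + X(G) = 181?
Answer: -1/42205 ≈ -2.3694e-5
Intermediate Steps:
P(n, j) = n
X(G) = 178 (X(G) = -3 + 181 = 178)
S = -42205 (S = 178 - 42383 = -42205)
1/S = 1/(-42205) = -1/42205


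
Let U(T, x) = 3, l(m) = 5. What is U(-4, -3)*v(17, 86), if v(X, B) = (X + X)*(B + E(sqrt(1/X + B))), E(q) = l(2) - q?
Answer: 9282 - 6*sqrt(24871) ≈ 8335.8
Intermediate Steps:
E(q) = 5 - q
v(X, B) = 2*X*(5 + B - sqrt(B + 1/X)) (v(X, B) = (X + X)*(B + (5 - sqrt(1/X + B))) = (2*X)*(B + (5 - sqrt(B + 1/X))) = (2*X)*(5 + B - sqrt(B + 1/X)) = 2*X*(5 + B - sqrt(B + 1/X)))
U(-4, -3)*v(17, 86) = 3*(2*17*(5 + 86 - sqrt((1 + 86*17)/17))) = 3*(2*17*(5 + 86 - sqrt((1 + 1462)/17))) = 3*(2*17*(5 + 86 - sqrt((1/17)*1463))) = 3*(2*17*(5 + 86 - sqrt(1463/17))) = 3*(2*17*(5 + 86 - sqrt(24871)/17)) = 3*(2*17*(91 - sqrt(24871)/17)) = 3*(3094 - 2*sqrt(24871)) = 9282 - 6*sqrt(24871)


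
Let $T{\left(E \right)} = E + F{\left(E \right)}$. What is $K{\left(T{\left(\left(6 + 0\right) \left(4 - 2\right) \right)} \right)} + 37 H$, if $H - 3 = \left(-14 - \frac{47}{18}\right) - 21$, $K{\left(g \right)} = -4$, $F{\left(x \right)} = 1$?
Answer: $- \frac{23123}{18} \approx -1284.6$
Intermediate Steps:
$T{\left(E \right)} = 1 + E$ ($T{\left(E \right)} = E + 1 = 1 + E$)
$H = - \frac{623}{18}$ ($H = 3 - \left(35 + \frac{47}{18}\right) = 3 - \frac{677}{18} = - \frac{623}{18} \approx -34.611$)
$K{\left(T{\left(\left(6 + 0\right) \left(4 - 2\right) \right)} \right)} + 37 H = -4 + 37 \left(- \frac{623}{18}\right) = -4 - \frac{23051}{18} = - \frac{23123}{18}$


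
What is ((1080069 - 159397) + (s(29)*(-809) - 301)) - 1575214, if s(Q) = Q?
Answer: -678304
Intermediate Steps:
((1080069 - 159397) + (s(29)*(-809) - 301)) - 1575214 = ((1080069 - 159397) + (29*(-809) - 301)) - 1575214 = (920672 + (-23461 - 301)) - 1575214 = (920672 - 23762) - 1575214 = 896910 - 1575214 = -678304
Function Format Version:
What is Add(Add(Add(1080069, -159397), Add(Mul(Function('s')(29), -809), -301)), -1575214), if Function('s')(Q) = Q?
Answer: -678304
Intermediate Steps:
Add(Add(Add(1080069, -159397), Add(Mul(Function('s')(29), -809), -301)), -1575214) = Add(Add(Add(1080069, -159397), Add(Mul(29, -809), -301)), -1575214) = Add(Add(920672, Add(-23461, -301)), -1575214) = Add(Add(920672, -23762), -1575214) = Add(896910, -1575214) = -678304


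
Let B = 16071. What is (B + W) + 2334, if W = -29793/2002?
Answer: 36817017/2002 ≈ 18390.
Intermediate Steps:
W = -29793/2002 (W = -29793*1/2002 = -29793/2002 ≈ -14.882)
(B + W) + 2334 = (16071 - 29793/2002) + 2334 = 32144349/2002 + 2334 = 36817017/2002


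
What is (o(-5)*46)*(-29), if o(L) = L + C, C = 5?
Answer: 0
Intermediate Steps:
o(L) = 5 + L (o(L) = L + 5 = 5 + L)
(o(-5)*46)*(-29) = ((5 - 5)*46)*(-29) = (0*46)*(-29) = 0*(-29) = 0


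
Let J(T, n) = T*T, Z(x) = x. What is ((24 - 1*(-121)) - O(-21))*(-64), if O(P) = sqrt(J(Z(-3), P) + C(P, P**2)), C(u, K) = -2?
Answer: -9280 + 64*sqrt(7) ≈ -9110.7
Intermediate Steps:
J(T, n) = T**2
O(P) = sqrt(7) (O(P) = sqrt((-3)**2 - 2) = sqrt(9 - 2) = sqrt(7))
((24 - 1*(-121)) - O(-21))*(-64) = ((24 - 1*(-121)) - sqrt(7))*(-64) = ((24 + 121) - sqrt(7))*(-64) = (145 - sqrt(7))*(-64) = -9280 + 64*sqrt(7)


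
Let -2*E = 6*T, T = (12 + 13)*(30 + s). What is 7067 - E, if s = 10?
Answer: 10067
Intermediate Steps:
T = 1000 (T = (12 + 13)*(30 + 10) = 25*40 = 1000)
E = -3000 (E = -3*1000 = -½*6000 = -3000)
7067 - E = 7067 - 1*(-3000) = 7067 + 3000 = 10067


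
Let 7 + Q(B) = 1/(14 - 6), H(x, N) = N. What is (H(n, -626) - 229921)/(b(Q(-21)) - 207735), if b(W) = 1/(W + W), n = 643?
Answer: 12680085/11425429 ≈ 1.1098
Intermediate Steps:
Q(B) = -55/8 (Q(B) = -7 + 1/(14 - 6) = -7 + 1/8 = -55/8)
b(W) = 1/(2*W)
(H(n, -626) - 229921)/(b(Q(-21)) - 207735) = (-626 - 229921)/(1/(2*(-55/8)) - 207735) = -230547/((1/2)*(-8/55) - 207735) = -230547/(-4/55 - 207735) = -230547/(-11425429/55) = -230547*(-55/11425429) = 12680085/11425429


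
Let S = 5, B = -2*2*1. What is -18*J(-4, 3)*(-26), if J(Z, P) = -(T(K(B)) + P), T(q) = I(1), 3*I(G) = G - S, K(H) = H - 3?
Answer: -780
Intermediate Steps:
B = -4 (B = -4*1 = -4)
K(H) = -3 + H
I(G) = -5/3 + G/3 (I(G) = (G - 1*5)/3 = (G - 5)/3 = (-5 + G)/3 = -5/3 + G/3)
T(q) = -4/3 (T(q) = -5/3 + (1/3)*1 = -5/3 + 1/3 = -4/3)
J(Z, P) = 4/3 - P (J(Z, P) = -(-4/3 + P) = 4/3 - P)
-18*J(-4, 3)*(-26) = -18*(4/3 - 1*3)*(-26) = -18*(4/3 - 3)*(-26) = -18*(-5/3)*(-26) = 30*(-26) = -780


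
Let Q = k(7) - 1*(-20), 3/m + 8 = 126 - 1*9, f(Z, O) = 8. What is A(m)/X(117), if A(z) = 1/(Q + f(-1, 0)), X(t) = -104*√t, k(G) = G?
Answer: -√13/141960 ≈ -2.5398e-5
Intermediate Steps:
m = 3/109 (m = 3/(-8 + (126 - 1*9)) = 3/(-8 + (126 - 9)) = 3/(-8 + 117) = 3/109 ≈ 0.027523)
Q = 27 (Q = 7 - 1*(-20) = 7 + 20 = 27)
A(z) = 1/35 (A(z) = 1/(27 + 8) = 1/35)
A(m)/X(117) = 1/(35*((-312*√13))) = (-√13/4056)/35 = -√13/141960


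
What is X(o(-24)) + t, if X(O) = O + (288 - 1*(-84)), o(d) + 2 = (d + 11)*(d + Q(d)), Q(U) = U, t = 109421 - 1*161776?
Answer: -51361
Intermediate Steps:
t = -52355 (t = 109421 - 161776 = -52355)
o(d) = -2 + 2*d*(11 + d) (o(d) = -2 + (d + 11)*(d + d) = -2 + (11 + d)*(2*d) = -2 + 2*d*(11 + d))
X(O) = 372 + O (X(O) = O + (288 + 84) = O + 372 = 372 + O)
X(o(-24)) + t = (372 + (-2 + 2*(-24)² + 22*(-24))) - 52355 = (372 + (-2 + 2*576 - 528)) - 52355 = (372 + (-2 + 1152 - 528)) - 52355 = (372 + 622) - 52355 = 994 - 52355 = -51361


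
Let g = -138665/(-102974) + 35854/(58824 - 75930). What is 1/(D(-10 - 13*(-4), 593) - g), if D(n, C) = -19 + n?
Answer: 880736622/20916955459 ≈ 0.042106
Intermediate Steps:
g = -660013153/880736622 (g = -138665*(-1/102974) + 35854/(-17106) = 138665/102974 + 35854*(-1/17106) = 138665/102974 - 17927/8553 = -660013153/880736622 ≈ -0.74939)
1/(D(-10 - 13*(-4), 593) - g) = 1/((-19 + (-10 - 13*(-4))) - 1*(-660013153/880736622)) = 1/((-19 + (-10 + 52)) + 660013153/880736622) = 1/((-19 + 42) + 660013153/880736622) = 1/(23 + 660013153/880736622) = 1/(20916955459/880736622) = 880736622/20916955459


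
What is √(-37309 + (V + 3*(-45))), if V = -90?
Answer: 7*I*√766 ≈ 193.74*I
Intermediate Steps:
√(-37309 + (V + 3*(-45))) = √(-37309 + (-90 + 3*(-45))) = √(-37309 + (-90 - 135)) = √(-37309 - 225) = √(-37534) = 7*I*√766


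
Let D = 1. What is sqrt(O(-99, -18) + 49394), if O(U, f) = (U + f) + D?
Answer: sqrt(49278) ≈ 221.99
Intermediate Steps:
O(U, f) = 1 + U + f (O(U, f) = (U + f) + 1 = 1 + U + f)
sqrt(O(-99, -18) + 49394) = sqrt((1 - 99 - 18) + 49394) = sqrt(-116 + 49394) = sqrt(49278)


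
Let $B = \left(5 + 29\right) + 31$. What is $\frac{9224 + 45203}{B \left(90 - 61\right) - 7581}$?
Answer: $- \frac{54427}{5696} \approx -9.5553$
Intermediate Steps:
$B = 65$ ($B = 34 + 31 = 65$)
$\frac{9224 + 45203}{B \left(90 - 61\right) - 7581} = \frac{9224 + 45203}{65 \left(90 - 61\right) - 7581} = \frac{54427}{65 \cdot 29 - 7581} = \frac{54427}{1885 - 7581} = \frac{54427}{-5696} = 54427 \left(- \frac{1}{5696}\right) = - \frac{54427}{5696}$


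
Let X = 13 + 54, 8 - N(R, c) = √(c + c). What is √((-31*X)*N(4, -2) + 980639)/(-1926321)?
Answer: -√(964023 + 4154*I)/1926321 ≈ -0.0005097 - 1.0982e-6*I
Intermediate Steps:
N(R, c) = 8 - √2*√c (N(R, c) = 8 - √(c + c) = 8 - √(2*c) = 8 - √2*√c)
X = 67
√((-31*X)*N(4, -2) + 980639)/(-1926321) = √((-31*67)*(8 - √2*√(-2)) + 980639)/(-1926321) = √(-2077*(8 - √2*I*√2) + 980639)*(-1/1926321) = √(-2077*(8 - 2*I) + 980639)*(-1/1926321) = √((-16616 + 4154*I) + 980639)*(-1/1926321) = √(964023 + 4154*I)*(-1/1926321) = -√(964023 + 4154*I)/1926321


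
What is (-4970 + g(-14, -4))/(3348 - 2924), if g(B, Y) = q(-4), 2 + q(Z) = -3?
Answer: -4975/424 ≈ -11.733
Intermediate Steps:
q(Z) = -5 (q(Z) = -2 - 3 = -5)
g(B, Y) = -5
(-4970 + g(-14, -4))/(3348 - 2924) = (-4970 - 5)/(3348 - 2924) = -4975/424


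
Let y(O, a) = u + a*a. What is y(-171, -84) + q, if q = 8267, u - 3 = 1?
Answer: 15327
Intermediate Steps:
u = 4 (u = 3 + 1 = 4)
y(O, a) = 4 + a**2 (y(O, a) = 4 + a*a = 4 + a**2)
y(-171, -84) + q = (4 + (-84)**2) + 8267 = (4 + 7056) + 8267 = 7060 + 8267 = 15327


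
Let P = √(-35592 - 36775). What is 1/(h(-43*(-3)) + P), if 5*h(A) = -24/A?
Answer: -1720/3345164639 - 46225*I*√72367/3345164639 ≈ -5.1417e-7 - 0.0037173*I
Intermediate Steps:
h(A) = -24/(5*A) (h(A) = (-24/A)/5 = -24/(5*A))
P = I*√72367 (P = √(-72367) = I*√72367 ≈ 269.01*I)
1/(h(-43*(-3)) + P) = 1/(-24/(5*((-43*(-3)))) + I*√72367) = 1/(-24/5/129 + I*√72367) = 1/(-24/5*1/129 + I*√72367) = 1/(-8/215 + I*√72367)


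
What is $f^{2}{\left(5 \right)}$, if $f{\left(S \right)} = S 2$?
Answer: $100$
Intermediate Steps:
$f{\left(S \right)} = 2 S$
$f^{2}{\left(5 \right)} = \left(2 \cdot 5\right)^{2} = 10^{2} = 100$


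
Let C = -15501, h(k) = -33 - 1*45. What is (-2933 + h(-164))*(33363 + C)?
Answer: -53782482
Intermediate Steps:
h(k) = -78 (h(k) = -33 - 45 = -78)
(-2933 + h(-164))*(33363 + C) = (-2933 - 78)*(33363 - 15501) = -3011*17862 = -53782482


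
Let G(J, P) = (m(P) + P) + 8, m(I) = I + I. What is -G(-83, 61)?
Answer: -191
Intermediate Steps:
m(I) = 2*I
G(J, P) = 8 + 3*P (G(J, P) = (2*P + P) + 8 = 3*P + 8 = 8 + 3*P)
-G(-83, 61) = -(8 + 3*61) = -(8 + 183) = -1*191 = -191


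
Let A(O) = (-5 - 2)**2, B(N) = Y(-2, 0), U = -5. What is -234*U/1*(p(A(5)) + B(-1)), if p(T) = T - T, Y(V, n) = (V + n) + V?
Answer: -4680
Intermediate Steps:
Y(V, n) = n + 2*V
B(N) = -4 (B(N) = 0 + 2*(-2) = 0 - 4 = -4)
A(O) = 49 (A(O) = (-7)**2 = 49)
p(T) = 0
-234*U/1*(p(A(5)) + B(-1)) = -234*(-5/1)*(0 - 4) = -234*(-5*1)*(-4) = -(-1170)*(-4) = -234*20 = -4680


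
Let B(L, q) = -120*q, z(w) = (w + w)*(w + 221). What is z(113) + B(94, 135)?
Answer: 59284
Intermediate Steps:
z(w) = 2*w*(221 + w) (z(w) = (2*w)*(221 + w) = 2*w*(221 + w))
z(113) + B(94, 135) = 2*113*(221 + 113) - 120*135 = 2*113*334 - 16200 = 75484 - 16200 = 59284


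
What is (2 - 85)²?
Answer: 6889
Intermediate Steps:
(2 - 85)² = (-83)² = 6889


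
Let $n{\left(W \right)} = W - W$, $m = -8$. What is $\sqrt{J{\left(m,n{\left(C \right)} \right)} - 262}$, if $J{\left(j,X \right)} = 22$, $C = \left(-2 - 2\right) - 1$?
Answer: $4 i \sqrt{15} \approx 15.492 i$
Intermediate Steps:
$C = -5$ ($C = -4 - 1 = -5$)
$n{\left(W \right)} = 0$
$\sqrt{J{\left(m,n{\left(C \right)} \right)} - 262} = \sqrt{22 - 262} = \sqrt{-240} = 4 i \sqrt{15}$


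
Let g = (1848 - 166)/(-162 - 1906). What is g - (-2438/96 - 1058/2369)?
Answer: 63975553/2556048 ≈ 25.029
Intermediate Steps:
g = -841/1034 (g = 1682/(-2068) = 1682*(-1/2068) = -841/1034 ≈ -0.81335)
g - (-2438/96 - 1058/2369) = -841/1034 - (-2438/96 - 1058/2369) = -841/1034 - (-2438*1/96 - 1058*1/2369) = -841/1034 - (-1219/48 - 46/103) = -841/1034 - 1*(-127765/4944) = -841/1034 + 127765/4944 = 63975553/2556048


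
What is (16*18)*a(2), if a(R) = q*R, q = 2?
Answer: 1152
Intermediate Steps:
a(R) = 2*R
(16*18)*a(2) = (16*18)*(2*2) = 288*4 = 1152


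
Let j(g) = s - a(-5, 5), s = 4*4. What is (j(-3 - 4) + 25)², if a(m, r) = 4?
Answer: 1369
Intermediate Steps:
s = 16
j(g) = 12 (j(g) = 16 - 1*4 = 16 - 4 = 12)
(j(-3 - 4) + 25)² = (12 + 25)² = 37² = 1369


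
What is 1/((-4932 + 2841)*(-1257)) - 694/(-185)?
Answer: 1824100763/486251595 ≈ 3.7514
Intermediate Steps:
1/((-4932 + 2841)*(-1257)) - 694/(-185) = -1/1257/(-2091) - 694*(-1/185) = -1/2091*(-1/1257) + 694/185 = 1/2628387 + 694/185 = 1824100763/486251595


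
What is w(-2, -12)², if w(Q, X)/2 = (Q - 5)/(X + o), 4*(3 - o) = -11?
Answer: 3136/625 ≈ 5.0176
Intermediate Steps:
o = 23/4 (o = 3 - ¼*(-11) = 3 + 11/4 = 23/4 ≈ 5.7500)
w(Q, X) = 2*(-5 + Q)/(23/4 + X) (w(Q, X) = 2*((Q - 5)/(X + 23/4)) = 2*((-5 + Q)/(23/4 + X)) = 2*(-5 + Q)/(23/4 + X))
w(-2, -12)² = (8*(-5 - 2)/(23 + 4*(-12)))² = (8*(-7)/(23 - 48))² = (8*(-7)/(-25))² = (8*(-1/25)*(-7))² = (56/25)² = 3136/625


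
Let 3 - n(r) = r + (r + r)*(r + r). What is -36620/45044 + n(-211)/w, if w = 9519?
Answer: -696713505/35731153 ≈ -19.499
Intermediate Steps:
n(r) = 3 - r - 4*r² (n(r) = 3 - (r + (r + r)*(r + r)) = 3 - (r + (2*r)*(2*r)) = 3 - (r + 4*r²) = 3 + (-r - 4*r²) = 3 - r - 4*r²)
-36620/45044 + n(-211)/w = -36620/45044 + (3 - 1*(-211) - 4*(-211)²)/9519 = -36620*1/45044 + (3 + 211 - 4*44521)*(1/9519) = -9155/11261 + (3 + 211 - 178084)*(1/9519) = -9155/11261 - 177870*1/9519 = -9155/11261 - 59290/3173 = -696713505/35731153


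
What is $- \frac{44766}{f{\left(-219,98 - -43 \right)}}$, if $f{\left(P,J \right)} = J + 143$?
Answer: $- \frac{22383}{142} \approx -157.63$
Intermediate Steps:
$f{\left(P,J \right)} = 143 + J$
$- \frac{44766}{f{\left(-219,98 - -43 \right)}} = - \frac{44766}{143 + \left(98 - -43\right)} = - \frac{44766}{143 + \left(98 + 43\right)} = - \frac{44766}{143 + 141} = - \frac{44766}{284} = \left(-44766\right) \frac{1}{284} = - \frac{22383}{142}$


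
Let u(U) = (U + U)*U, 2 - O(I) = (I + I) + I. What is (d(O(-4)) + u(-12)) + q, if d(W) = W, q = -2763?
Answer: -2461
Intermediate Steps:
O(I) = 2 - 3*I (O(I) = 2 - ((I + I) + I) = 2 - (2*I + I) = 2 - 3*I)
u(U) = 2*U**2 (u(U) = (2*U)*U = 2*U**2)
(d(O(-4)) + u(-12)) + q = ((2 - 3*(-4)) + 2*(-12)**2) - 2763 = ((2 + 12) + 2*144) - 2763 = (14 + 288) - 2763 = 302 - 2763 = -2461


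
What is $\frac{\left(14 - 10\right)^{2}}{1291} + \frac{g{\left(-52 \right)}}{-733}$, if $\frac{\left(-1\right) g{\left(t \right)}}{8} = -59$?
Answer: $- \frac{597624}{946303} \approx -0.63154$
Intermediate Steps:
$g{\left(t \right)} = 472$ ($g{\left(t \right)} = \left(-8\right) \left(-59\right) = 472$)
$\frac{\left(14 - 10\right)^{2}}{1291} + \frac{g{\left(-52 \right)}}{-733} = \frac{\left(14 - 10\right)^{2}}{1291} + \frac{472}{-733} = 4^{2} \cdot \frac{1}{1291} + 472 \left(- \frac{1}{733}\right) = 16 \cdot \frac{1}{1291} - \frac{472}{733} = \frac{16}{1291} - \frac{472}{733} = - \frac{597624}{946303}$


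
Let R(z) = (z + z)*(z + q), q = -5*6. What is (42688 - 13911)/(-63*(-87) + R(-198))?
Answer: 28777/95769 ≈ 0.30048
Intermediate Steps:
q = -30
R(z) = 2*z*(-30 + z) (R(z) = (z + z)*(z - 30) = (2*z)*(-30 + z) = 2*z*(-30 + z))
(42688 - 13911)/(-63*(-87) + R(-198)) = (42688 - 13911)/(-63*(-87) + 2*(-198)*(-30 - 198)) = 28777/(5481 + 2*(-198)*(-228)) = 28777/(5481 + 90288) = 28777/95769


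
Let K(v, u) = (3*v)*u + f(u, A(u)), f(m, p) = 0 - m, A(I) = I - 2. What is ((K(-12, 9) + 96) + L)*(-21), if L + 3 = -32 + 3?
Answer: 5649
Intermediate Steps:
A(I) = -2 + I
f(m, p) = -m
K(v, u) = -u + 3*u*v (K(v, u) = (3*v)*u - u = 3*u*v - u = -u + 3*u*v)
L = -32 (L = -3 + (-32 + 3) = -3 - 29 = -32)
((K(-12, 9) + 96) + L)*(-21) = ((9*(-1 + 3*(-12)) + 96) - 32)*(-21) = ((9*(-1 - 36) + 96) - 32)*(-21) = ((9*(-37) + 96) - 32)*(-21) = ((-333 + 96) - 32)*(-21) = (-237 - 32)*(-21) = -269*(-21) = 5649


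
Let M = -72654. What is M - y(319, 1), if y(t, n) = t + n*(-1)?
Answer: -72972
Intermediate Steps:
y(t, n) = t - n
M - y(319, 1) = -72654 - (319 - 1*1) = -72654 - (319 - 1) = -72654 - 1*318 = -72654 - 318 = -72972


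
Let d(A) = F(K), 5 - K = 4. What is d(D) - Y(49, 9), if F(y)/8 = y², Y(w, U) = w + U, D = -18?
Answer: -50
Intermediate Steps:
K = 1 (K = 5 - 1*4 = 5 - 4 = 1)
Y(w, U) = U + w
F(y) = 8*y²
d(A) = 8 (d(A) = 8*1² = 8*1 = 8)
d(D) - Y(49, 9) = 8 - (9 + 49) = 8 - 1*58 = 8 - 58 = -50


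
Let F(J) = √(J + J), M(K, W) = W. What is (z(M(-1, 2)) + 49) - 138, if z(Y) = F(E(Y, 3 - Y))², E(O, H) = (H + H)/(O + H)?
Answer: -263/3 ≈ -87.667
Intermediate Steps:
E(O, H) = 2*H/(H + O) (E(O, H) = (2*H)/(H + O) = 2*H/(H + O))
F(J) = √2*√J (F(J) = √(2*J) = √2*√J)
z(Y) = 4 - 4*Y/3 (z(Y) = (√2*√(2*(3 - Y)/((3 - Y) + Y)))² = (√2*√(2*(3 - Y)/3))² = (√2*√(2*(3 - Y)*(⅓)))² = (√2*√(2 - 2*Y/3))² = 4 - 4*Y/3)
(z(M(-1, 2)) + 49) - 138 = ((4 - 4/3*2) + 49) - 138 = ((4 - 8/3) + 49) - 138 = (4/3 + 49) - 138 = 151/3 - 138 = -263/3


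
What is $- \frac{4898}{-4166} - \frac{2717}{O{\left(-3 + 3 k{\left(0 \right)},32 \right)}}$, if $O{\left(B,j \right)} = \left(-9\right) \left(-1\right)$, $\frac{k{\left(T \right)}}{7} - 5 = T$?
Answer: $- \frac{5637470}{18747} \approx -300.71$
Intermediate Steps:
$k{\left(T \right)} = 35 + 7 T$
$O{\left(B,j \right)} = 9$
$- \frac{4898}{-4166} - \frac{2717}{O{\left(-3 + 3 k{\left(0 \right)},32 \right)}} = - \frac{4898}{-4166} - \frac{2717}{9} = \left(-4898\right) \left(- \frac{1}{4166}\right) - \frac{2717}{9} = \frac{2449}{2083} - \frac{2717}{9} = - \frac{5637470}{18747}$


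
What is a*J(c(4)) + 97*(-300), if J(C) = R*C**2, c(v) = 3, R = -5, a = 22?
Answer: -30090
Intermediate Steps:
J(C) = -5*C**2
a*J(c(4)) + 97*(-300) = 22*(-5*3**2) + 97*(-300) = 22*(-5*9) - 29100 = 22*(-45) - 29100 = -990 - 29100 = -30090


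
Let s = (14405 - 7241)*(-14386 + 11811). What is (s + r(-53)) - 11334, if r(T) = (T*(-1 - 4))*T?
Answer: -18472679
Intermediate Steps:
s = -18447300 (s = 7164*(-2575) = -18447300)
r(T) = -5*T² (r(T) = (T*(-5))*T = (-5*T)*T = -5*T²)
(s + r(-53)) - 11334 = (-18447300 - 5*(-53)²) - 11334 = (-18447300 - 5*2809) - 11334 = (-18447300 - 14045) - 11334 = -18461345 - 11334 = -18472679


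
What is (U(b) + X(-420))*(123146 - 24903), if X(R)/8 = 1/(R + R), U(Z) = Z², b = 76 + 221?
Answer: 909921164392/105 ≈ 8.6659e+9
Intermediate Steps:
b = 297
X(R) = 4/R (X(R) = 8/(R + R) = 8/((2*R)) = 8*(1/(2*R)) = 4/R)
(U(b) + X(-420))*(123146 - 24903) = (297² + 4/(-420))*(123146 - 24903) = (88209 + 4*(-1/420))*98243 = (88209 - 1/105)*98243 = (9261944/105)*98243 = 909921164392/105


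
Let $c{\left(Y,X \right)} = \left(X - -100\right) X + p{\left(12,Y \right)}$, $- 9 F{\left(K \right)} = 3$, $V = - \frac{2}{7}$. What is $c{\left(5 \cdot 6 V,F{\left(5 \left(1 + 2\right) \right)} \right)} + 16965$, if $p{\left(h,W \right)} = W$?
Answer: $\frac{1066162}{63} \approx 16923.0$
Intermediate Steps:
$V = - \frac{2}{7}$ ($V = \left(-2\right) \frac{1}{7} = - \frac{2}{7} \approx -0.28571$)
$F{\left(K \right)} = - \frac{1}{3}$ ($F{\left(K \right)} = \left(- \frac{1}{9}\right) 3 = - \frac{1}{3}$)
$c{\left(Y,X \right)} = Y + X \left(100 + X\right)$ ($c{\left(Y,X \right)} = \left(X - -100\right) X + Y = \left(X + 100\right) X + Y = \left(100 + X\right) X + Y = X \left(100 + X\right) + Y = Y + X \left(100 + X\right)$)
$c{\left(5 \cdot 6 V,F{\left(5 \left(1 + 2\right) \right)} \right)} + 16965 = \left(5 \cdot 6 \left(- \frac{2}{7}\right) + \left(- \frac{1}{3}\right)^{2} + 100 \left(- \frac{1}{3}\right)\right) + 16965 = \left(30 \left(- \frac{2}{7}\right) + \frac{1}{9} - \frac{100}{3}\right) + 16965 = \left(- \frac{60}{7} + \frac{1}{9} - \frac{100}{3}\right) + 16965 = - \frac{2633}{63} + 16965 = \frac{1066162}{63}$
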